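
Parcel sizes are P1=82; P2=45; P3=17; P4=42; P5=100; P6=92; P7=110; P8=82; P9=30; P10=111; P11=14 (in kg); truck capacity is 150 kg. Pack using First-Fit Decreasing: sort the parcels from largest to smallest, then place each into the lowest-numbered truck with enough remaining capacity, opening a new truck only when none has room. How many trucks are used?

Sorted descending: 111, 110, 100, 92, 82, 82, 45, 42, 30, 17, 14.
111 kg → truck 1 (remaining 39 kg)
110 kg → truck 2 (remaining 40 kg)
100 kg → truck 3 (remaining 50 kg)
92 kg → truck 4 (remaining 58 kg)
82 kg → truck 5 (remaining 68 kg)
82 kg → truck 6 (remaining 68 kg)
45 kg → truck 3 (remaining 5 kg)
42 kg → truck 4 (remaining 16 kg)
30 kg → truck 1 (remaining 9 kg)
17 kg → truck 2 (remaining 23 kg)
14 kg → truck 2 (remaining 9 kg)
Final trucks: [111,30] [110,17,14] [100,45] [92,42] [82] [82].

6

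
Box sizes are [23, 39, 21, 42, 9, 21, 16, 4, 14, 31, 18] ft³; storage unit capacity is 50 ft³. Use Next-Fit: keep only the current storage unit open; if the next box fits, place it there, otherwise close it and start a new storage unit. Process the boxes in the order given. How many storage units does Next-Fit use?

Put 23 ft³ in storage unit 1; 27 ft³ remain.
Put 39 ft³ in storage unit 2; 11 ft³ remain.
Put 21 ft³ in storage unit 3; 29 ft³ remain.
Put 42 ft³ in storage unit 4; 8 ft³ remain.
Put 9 ft³ in storage unit 5; 41 ft³ remain.
Put 21 ft³ in storage unit 5; 20 ft³ remain.
Put 16 ft³ in storage unit 5; 4 ft³ remain.
Put 4 ft³ in storage unit 5; 0 ft³ remain.
Put 14 ft³ in storage unit 6; 36 ft³ remain.
Put 31 ft³ in storage unit 6; 5 ft³ remain.
Put 18 ft³ in storage unit 7; 32 ft³ remain.
Final storage units: [23] [39] [21] [42] [9,21,16,4] [14,31] [18].

7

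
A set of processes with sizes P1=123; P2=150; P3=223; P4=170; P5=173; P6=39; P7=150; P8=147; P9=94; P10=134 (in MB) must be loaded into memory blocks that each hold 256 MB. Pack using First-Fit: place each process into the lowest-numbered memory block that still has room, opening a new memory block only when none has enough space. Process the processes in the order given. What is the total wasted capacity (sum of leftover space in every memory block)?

645

P1 (123 MB) → memory block 1 (remaining 133 MB)
P2 (150 MB) → memory block 2 (remaining 106 MB)
P3 (223 MB) → memory block 3 (remaining 33 MB)
P4 (170 MB) → memory block 4 (remaining 86 MB)
P5 (173 MB) → memory block 5 (remaining 83 MB)
P6 (39 MB) → memory block 1 (remaining 94 MB)
P7 (150 MB) → memory block 6 (remaining 106 MB)
P8 (147 MB) → memory block 7 (remaining 109 MB)
P9 (94 MB) → memory block 1 (remaining 0 MB)
P10 (134 MB) → memory block 8 (remaining 122 MB)
8 memory blocks × 256 MB = 2048 MB; used 1403 MB; unused 645 MB.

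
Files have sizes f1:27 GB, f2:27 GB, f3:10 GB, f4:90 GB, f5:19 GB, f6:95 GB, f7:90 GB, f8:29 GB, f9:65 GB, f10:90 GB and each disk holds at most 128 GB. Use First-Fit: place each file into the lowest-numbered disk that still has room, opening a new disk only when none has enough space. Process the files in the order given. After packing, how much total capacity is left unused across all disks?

226

disk 1: place f1 (27 GB), 101 GB left
disk 1: place f2 (27 GB), 74 GB left
disk 1: place f3 (10 GB), 64 GB left
disk 2: place f4 (90 GB), 38 GB left
disk 1: place f5 (19 GB), 45 GB left
disk 3: place f6 (95 GB), 33 GB left
disk 4: place f7 (90 GB), 38 GB left
disk 1: place f8 (29 GB), 16 GB left
disk 5: place f9 (65 GB), 63 GB left
disk 6: place f10 (90 GB), 38 GB left
6 disks × 128 GB = 768 GB; used 542 GB; unused 226 GB.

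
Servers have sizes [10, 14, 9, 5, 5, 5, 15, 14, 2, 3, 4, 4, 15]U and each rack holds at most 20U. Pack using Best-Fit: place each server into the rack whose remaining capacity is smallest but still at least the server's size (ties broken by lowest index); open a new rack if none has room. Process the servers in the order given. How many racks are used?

6

Put 10U in rack 1; 10U remain.
Put 14U in rack 2; 6U remain.
Put 9U in rack 1; 1U remain.
Put 5U in rack 2; 1U remain.
Put 5U in rack 3; 15U remain.
Put 5U in rack 3; 10U remain.
Put 15U in rack 4; 5U remain.
Put 14U in rack 5; 6U remain.
Put 2U in rack 4; 3U remain.
Put 3U in rack 4; 0U remain.
Put 4U in rack 5; 2U remain.
Put 4U in rack 3; 6U remain.
Put 15U in rack 6; 5U remain.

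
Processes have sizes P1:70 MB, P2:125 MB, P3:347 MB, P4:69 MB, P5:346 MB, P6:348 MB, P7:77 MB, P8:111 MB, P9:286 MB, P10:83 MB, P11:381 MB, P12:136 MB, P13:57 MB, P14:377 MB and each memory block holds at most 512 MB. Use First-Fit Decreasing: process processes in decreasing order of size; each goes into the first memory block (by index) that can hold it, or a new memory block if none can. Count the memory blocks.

Sorted descending: 381, 377, 348, 347, 346, 286, 136, 125, 111, 83, 77, 70, 69, 57.
Put 381 MB in memory block 1; 131 MB remain.
Put 377 MB in memory block 2; 135 MB remain.
Put 348 MB in memory block 3; 164 MB remain.
Put 347 MB in memory block 4; 165 MB remain.
Put 346 MB in memory block 5; 166 MB remain.
Put 286 MB in memory block 6; 226 MB remain.
Put 136 MB in memory block 3; 28 MB remain.
Put 125 MB in memory block 1; 6 MB remain.
Put 111 MB in memory block 2; 24 MB remain.
Put 83 MB in memory block 4; 82 MB remain.
Put 77 MB in memory block 4; 5 MB remain.
Put 70 MB in memory block 5; 96 MB remain.
Put 69 MB in memory block 5; 27 MB remain.
Put 57 MB in memory block 6; 169 MB remain.

6 memory blocks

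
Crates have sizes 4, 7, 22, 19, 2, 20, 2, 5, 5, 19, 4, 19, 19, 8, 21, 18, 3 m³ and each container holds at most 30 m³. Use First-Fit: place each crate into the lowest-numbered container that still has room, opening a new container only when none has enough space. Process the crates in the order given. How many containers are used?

8 containers

container 1: place 4 m³, 26 m³ left
container 1: place 7 m³, 19 m³ left
container 2: place 22 m³, 8 m³ left
container 1: place 19 m³, 0 m³ left
container 2: place 2 m³, 6 m³ left
container 3: place 20 m³, 10 m³ left
container 2: place 2 m³, 4 m³ left
container 3: place 5 m³, 5 m³ left
container 3: place 5 m³, 0 m³ left
container 4: place 19 m³, 11 m³ left
container 2: place 4 m³, 0 m³ left
container 5: place 19 m³, 11 m³ left
container 6: place 19 m³, 11 m³ left
container 4: place 8 m³, 3 m³ left
container 7: place 21 m³, 9 m³ left
container 8: place 18 m³, 12 m³ left
container 4: place 3 m³, 0 m³ left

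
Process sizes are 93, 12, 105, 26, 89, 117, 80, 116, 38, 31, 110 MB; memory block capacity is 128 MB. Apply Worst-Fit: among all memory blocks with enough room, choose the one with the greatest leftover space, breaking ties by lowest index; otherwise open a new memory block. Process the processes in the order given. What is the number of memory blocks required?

8 memory blocks

memory block 1: place 93 MB, 35 MB left
memory block 1: place 12 MB, 23 MB left
memory block 2: place 105 MB, 23 MB left
memory block 3: place 26 MB, 102 MB left
memory block 3: place 89 MB, 13 MB left
memory block 4: place 117 MB, 11 MB left
memory block 5: place 80 MB, 48 MB left
memory block 6: place 116 MB, 12 MB left
memory block 5: place 38 MB, 10 MB left
memory block 7: place 31 MB, 97 MB left
memory block 8: place 110 MB, 18 MB left
Final memory blocks: [93,12] [105] [26,89] [117] [80,38] [116] [31] [110].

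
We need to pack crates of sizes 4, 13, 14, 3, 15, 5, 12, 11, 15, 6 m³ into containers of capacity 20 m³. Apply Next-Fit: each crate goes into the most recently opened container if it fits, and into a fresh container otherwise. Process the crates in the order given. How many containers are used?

7

container 1: place 4 m³, 16 m³ left
container 1: place 13 m³, 3 m³ left
container 2: place 14 m³, 6 m³ left
container 2: place 3 m³, 3 m³ left
container 3: place 15 m³, 5 m³ left
container 3: place 5 m³, 0 m³ left
container 4: place 12 m³, 8 m³ left
container 5: place 11 m³, 9 m³ left
container 6: place 15 m³, 5 m³ left
container 7: place 6 m³, 14 m³ left
Final containers: [4,13] [14,3] [15,5] [12] [11] [15] [6].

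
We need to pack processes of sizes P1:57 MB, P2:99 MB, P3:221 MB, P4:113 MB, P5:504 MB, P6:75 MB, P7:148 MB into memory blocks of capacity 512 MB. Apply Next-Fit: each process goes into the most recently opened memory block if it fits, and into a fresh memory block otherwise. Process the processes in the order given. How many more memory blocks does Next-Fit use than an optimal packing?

0

Next-Fit: [57,99,221,113] [504] [75,148] → 3 memory blocks.
Total size 1217 MB; any packing needs at least ⌈1217/512⌉ = 3 memory blocks.
So 3 is already optimal.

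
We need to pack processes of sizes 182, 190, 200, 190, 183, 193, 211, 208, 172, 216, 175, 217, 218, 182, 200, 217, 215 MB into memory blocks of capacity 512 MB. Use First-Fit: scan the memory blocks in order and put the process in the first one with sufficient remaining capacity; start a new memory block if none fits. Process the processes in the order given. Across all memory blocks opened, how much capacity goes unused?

1239

memory block 1: place 182 MB, 330 MB left
memory block 1: place 190 MB, 140 MB left
memory block 2: place 200 MB, 312 MB left
memory block 2: place 190 MB, 122 MB left
memory block 3: place 183 MB, 329 MB left
memory block 3: place 193 MB, 136 MB left
memory block 4: place 211 MB, 301 MB left
memory block 4: place 208 MB, 93 MB left
memory block 5: place 172 MB, 340 MB left
memory block 5: place 216 MB, 124 MB left
memory block 6: place 175 MB, 337 MB left
memory block 6: place 217 MB, 120 MB left
memory block 7: place 218 MB, 294 MB left
memory block 7: place 182 MB, 112 MB left
memory block 8: place 200 MB, 312 MB left
memory block 8: place 217 MB, 95 MB left
memory block 9: place 215 MB, 297 MB left
9 memory blocks × 512 MB = 4608 MB; used 3369 MB; unused 1239 MB.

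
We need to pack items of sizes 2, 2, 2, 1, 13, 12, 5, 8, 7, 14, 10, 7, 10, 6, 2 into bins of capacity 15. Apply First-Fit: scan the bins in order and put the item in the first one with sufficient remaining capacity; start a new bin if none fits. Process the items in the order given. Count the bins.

2 → bin 1 (remaining 13)
2 → bin 1 (remaining 11)
2 → bin 1 (remaining 9)
1 → bin 1 (remaining 8)
13 → bin 2 (remaining 2)
12 → bin 3 (remaining 3)
5 → bin 1 (remaining 3)
8 → bin 4 (remaining 7)
7 → bin 4 (remaining 0)
14 → bin 5 (remaining 1)
10 → bin 6 (remaining 5)
7 → bin 7 (remaining 8)
10 → bin 8 (remaining 5)
6 → bin 7 (remaining 2)
2 → bin 1 (remaining 1)
Final bins: [2,2,2,1,5,2] [13] [12] [8,7] [14] [10] [7,6] [10].

8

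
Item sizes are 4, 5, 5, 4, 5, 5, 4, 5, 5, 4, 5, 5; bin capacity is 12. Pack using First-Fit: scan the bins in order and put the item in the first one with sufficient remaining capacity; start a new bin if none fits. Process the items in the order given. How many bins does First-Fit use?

6 bins

4 → bin 1 (remaining 8)
5 → bin 1 (remaining 3)
5 → bin 2 (remaining 7)
4 → bin 2 (remaining 3)
5 → bin 3 (remaining 7)
5 → bin 3 (remaining 2)
4 → bin 4 (remaining 8)
5 → bin 4 (remaining 3)
5 → bin 5 (remaining 7)
4 → bin 5 (remaining 3)
5 → bin 6 (remaining 7)
5 → bin 6 (remaining 2)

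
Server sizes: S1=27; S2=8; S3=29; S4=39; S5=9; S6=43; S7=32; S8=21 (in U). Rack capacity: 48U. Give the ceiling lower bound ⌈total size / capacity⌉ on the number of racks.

5

Total size = 27 + 8 + 29 + 39 + 9 + 43 + 32 + 21 = 208U.
⌈208 / 48⌉ = 5.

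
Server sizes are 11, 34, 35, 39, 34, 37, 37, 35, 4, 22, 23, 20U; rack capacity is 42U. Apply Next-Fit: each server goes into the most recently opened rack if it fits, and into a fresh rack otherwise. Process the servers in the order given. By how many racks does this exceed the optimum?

Next-Fit: [11] [34] [35] [39] [34] [37] [37] [35,4] [22] [23] [20] → 11 racks.
9 servers exceed 21U (half the capacity), and no two of those can share a rack, so at least 9 racks are needed.
An optimal packing achieves that bound: [39] [37,4] [37] [35] [35] [34] [34] [23,11] [22,20] → 9 racks.
Excess: 11 − 9 = 2.

2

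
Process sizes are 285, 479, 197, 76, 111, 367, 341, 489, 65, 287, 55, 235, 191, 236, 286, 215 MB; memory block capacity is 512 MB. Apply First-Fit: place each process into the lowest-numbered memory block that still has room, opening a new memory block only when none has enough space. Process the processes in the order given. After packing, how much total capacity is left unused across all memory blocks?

693

285 MB → memory block 1 (remaining 227 MB)
479 MB → memory block 2 (remaining 33 MB)
197 MB → memory block 1 (remaining 30 MB)
76 MB → memory block 3 (remaining 436 MB)
111 MB → memory block 3 (remaining 325 MB)
367 MB → memory block 4 (remaining 145 MB)
341 MB → memory block 5 (remaining 171 MB)
489 MB → memory block 6 (remaining 23 MB)
65 MB → memory block 3 (remaining 260 MB)
287 MB → memory block 7 (remaining 225 MB)
55 MB → memory block 3 (remaining 205 MB)
235 MB → memory block 8 (remaining 277 MB)
191 MB → memory block 3 (remaining 14 MB)
236 MB → memory block 8 (remaining 41 MB)
286 MB → memory block 9 (remaining 226 MB)
215 MB → memory block 7 (remaining 10 MB)
9 memory blocks × 512 MB = 4608 MB; used 3915 MB; unused 693 MB.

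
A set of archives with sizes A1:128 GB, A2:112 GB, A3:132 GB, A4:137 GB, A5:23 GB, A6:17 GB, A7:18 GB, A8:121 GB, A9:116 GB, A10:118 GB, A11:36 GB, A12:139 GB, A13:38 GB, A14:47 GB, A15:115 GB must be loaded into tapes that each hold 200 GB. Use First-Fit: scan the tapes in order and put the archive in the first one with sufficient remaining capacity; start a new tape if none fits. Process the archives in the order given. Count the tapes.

9 tapes

A1 (128 GB) → tape 1 (remaining 72 GB)
A2 (112 GB) → tape 2 (remaining 88 GB)
A3 (132 GB) → tape 3 (remaining 68 GB)
A4 (137 GB) → tape 4 (remaining 63 GB)
A5 (23 GB) → tape 1 (remaining 49 GB)
A6 (17 GB) → tape 1 (remaining 32 GB)
A7 (18 GB) → tape 1 (remaining 14 GB)
A8 (121 GB) → tape 5 (remaining 79 GB)
A9 (116 GB) → tape 6 (remaining 84 GB)
A10 (118 GB) → tape 7 (remaining 82 GB)
A11 (36 GB) → tape 2 (remaining 52 GB)
A12 (139 GB) → tape 8 (remaining 61 GB)
A13 (38 GB) → tape 2 (remaining 14 GB)
A14 (47 GB) → tape 3 (remaining 21 GB)
A15 (115 GB) → tape 9 (remaining 85 GB)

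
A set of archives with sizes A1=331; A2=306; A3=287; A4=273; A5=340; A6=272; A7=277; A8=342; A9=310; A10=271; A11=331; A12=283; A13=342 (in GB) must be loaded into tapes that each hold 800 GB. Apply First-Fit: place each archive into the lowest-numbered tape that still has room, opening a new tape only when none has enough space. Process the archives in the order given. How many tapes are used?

7

A1 (331 GB) → tape 1 (remaining 469 GB)
A2 (306 GB) → tape 1 (remaining 163 GB)
A3 (287 GB) → tape 2 (remaining 513 GB)
A4 (273 GB) → tape 2 (remaining 240 GB)
A5 (340 GB) → tape 3 (remaining 460 GB)
A6 (272 GB) → tape 3 (remaining 188 GB)
A7 (277 GB) → tape 4 (remaining 523 GB)
A8 (342 GB) → tape 4 (remaining 181 GB)
A9 (310 GB) → tape 5 (remaining 490 GB)
A10 (271 GB) → tape 5 (remaining 219 GB)
A11 (331 GB) → tape 6 (remaining 469 GB)
A12 (283 GB) → tape 6 (remaining 186 GB)
A13 (342 GB) → tape 7 (remaining 458 GB)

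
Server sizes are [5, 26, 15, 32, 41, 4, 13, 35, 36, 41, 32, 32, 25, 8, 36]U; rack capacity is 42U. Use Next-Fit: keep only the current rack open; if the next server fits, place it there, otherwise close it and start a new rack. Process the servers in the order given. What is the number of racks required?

12

Put 5U in rack 1; 37U remain.
Put 26U in rack 1; 11U remain.
Put 15U in rack 2; 27U remain.
Put 32U in rack 3; 10U remain.
Put 41U in rack 4; 1U remain.
Put 4U in rack 5; 38U remain.
Put 13U in rack 5; 25U remain.
Put 35U in rack 6; 7U remain.
Put 36U in rack 7; 6U remain.
Put 41U in rack 8; 1U remain.
Put 32U in rack 9; 10U remain.
Put 32U in rack 10; 10U remain.
Put 25U in rack 11; 17U remain.
Put 8U in rack 11; 9U remain.
Put 36U in rack 12; 6U remain.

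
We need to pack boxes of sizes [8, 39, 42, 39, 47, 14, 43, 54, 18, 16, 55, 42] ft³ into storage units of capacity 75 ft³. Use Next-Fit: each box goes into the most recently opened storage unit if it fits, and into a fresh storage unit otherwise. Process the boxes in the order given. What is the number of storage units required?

8 ft³ → storage unit 1 (remaining 67 ft³)
39 ft³ → storage unit 1 (remaining 28 ft³)
42 ft³ → storage unit 2 (remaining 33 ft³)
39 ft³ → storage unit 3 (remaining 36 ft³)
47 ft³ → storage unit 4 (remaining 28 ft³)
14 ft³ → storage unit 4 (remaining 14 ft³)
43 ft³ → storage unit 5 (remaining 32 ft³)
54 ft³ → storage unit 6 (remaining 21 ft³)
18 ft³ → storage unit 6 (remaining 3 ft³)
16 ft³ → storage unit 7 (remaining 59 ft³)
55 ft³ → storage unit 7 (remaining 4 ft³)
42 ft³ → storage unit 8 (remaining 33 ft³)
Final storage units: [8,39] [42] [39] [47,14] [43] [54,18] [16,55] [42].

8 storage units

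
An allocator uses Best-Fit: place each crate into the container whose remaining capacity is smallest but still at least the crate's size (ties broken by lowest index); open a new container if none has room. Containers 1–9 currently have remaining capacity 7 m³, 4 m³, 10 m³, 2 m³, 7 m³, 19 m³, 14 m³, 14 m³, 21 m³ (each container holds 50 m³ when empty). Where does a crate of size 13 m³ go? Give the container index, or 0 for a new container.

7

Containers with room: container 6 (19 m³), container 7 (14 m³), container 8 (14 m³), container 9 (21 m³).
Tightest fit is container 7 with 14 m³ free.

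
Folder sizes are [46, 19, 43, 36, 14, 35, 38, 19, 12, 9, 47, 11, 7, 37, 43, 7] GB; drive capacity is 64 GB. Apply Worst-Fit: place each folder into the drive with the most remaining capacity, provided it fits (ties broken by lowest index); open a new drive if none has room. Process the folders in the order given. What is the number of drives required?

8

drive 1: place 46 GB, 18 GB left
drive 2: place 19 GB, 45 GB left
drive 2: place 43 GB, 2 GB left
drive 3: place 36 GB, 28 GB left
drive 3: place 14 GB, 14 GB left
drive 4: place 35 GB, 29 GB left
drive 5: place 38 GB, 26 GB left
drive 4: place 19 GB, 10 GB left
drive 5: place 12 GB, 14 GB left
drive 1: place 9 GB, 9 GB left
drive 6: place 47 GB, 17 GB left
drive 6: place 11 GB, 6 GB left
drive 3: place 7 GB, 7 GB left
drive 7: place 37 GB, 27 GB left
drive 8: place 43 GB, 21 GB left
drive 7: place 7 GB, 20 GB left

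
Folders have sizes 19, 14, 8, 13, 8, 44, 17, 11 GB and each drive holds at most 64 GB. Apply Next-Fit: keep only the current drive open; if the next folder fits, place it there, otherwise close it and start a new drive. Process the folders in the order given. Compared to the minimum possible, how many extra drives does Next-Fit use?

Next-Fit: [19,14,8,13,8] [44,17] [11] → 3 drives.
Total size 134 GB; any packing needs at least ⌈134/64⌉ = 3 drives.
So 3 is already optimal.

0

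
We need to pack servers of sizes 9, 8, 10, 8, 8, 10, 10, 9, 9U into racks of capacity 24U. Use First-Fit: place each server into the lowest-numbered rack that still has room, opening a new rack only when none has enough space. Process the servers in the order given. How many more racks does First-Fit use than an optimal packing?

1

First-Fit: [9,8] [10,8] [8,10] [10,9] [9] → 5 racks.
Total size 81U; any packing needs at least ⌈81/24⌉ = 4 racks.
An optimal packing achieves that bound: [10,10] [10,9] [9,9] [8,8,8] → 4 racks.
Excess: 5 − 4 = 1.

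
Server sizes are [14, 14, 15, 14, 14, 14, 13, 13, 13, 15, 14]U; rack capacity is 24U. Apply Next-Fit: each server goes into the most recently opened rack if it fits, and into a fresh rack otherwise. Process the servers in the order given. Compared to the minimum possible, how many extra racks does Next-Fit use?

Next-Fit: [14] [14] [15] [14] [14] [14] [13] [13] [13] [15] [14] → 11 racks.
11 servers exceed 12U (half the capacity), and no two of those can share a rack, so at least 11 racks are needed.
So 11 is already optimal.

0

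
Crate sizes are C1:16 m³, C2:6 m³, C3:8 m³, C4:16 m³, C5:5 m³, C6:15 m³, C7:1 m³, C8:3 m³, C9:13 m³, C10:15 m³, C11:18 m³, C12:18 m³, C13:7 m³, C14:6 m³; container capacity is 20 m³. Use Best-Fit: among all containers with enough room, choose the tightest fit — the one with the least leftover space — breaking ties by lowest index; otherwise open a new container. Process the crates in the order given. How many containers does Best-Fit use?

C1 (16 m³) → container 1 (remaining 4 m³)
C2 (6 m³) → container 2 (remaining 14 m³)
C3 (8 m³) → container 2 (remaining 6 m³)
C4 (16 m³) → container 3 (remaining 4 m³)
C5 (5 m³) → container 2 (remaining 1 m³)
C6 (15 m³) → container 4 (remaining 5 m³)
C7 (1 m³) → container 2 (remaining 0 m³)
C8 (3 m³) → container 1 (remaining 1 m³)
C9 (13 m³) → container 5 (remaining 7 m³)
C10 (15 m³) → container 6 (remaining 5 m³)
C11 (18 m³) → container 7 (remaining 2 m³)
C12 (18 m³) → container 8 (remaining 2 m³)
C13 (7 m³) → container 5 (remaining 0 m³)
C14 (6 m³) → container 9 (remaining 14 m³)
Final containers: [16,3] [6,8,5,1] [16] [15] [13,7] [15] [18] [18] [6].

9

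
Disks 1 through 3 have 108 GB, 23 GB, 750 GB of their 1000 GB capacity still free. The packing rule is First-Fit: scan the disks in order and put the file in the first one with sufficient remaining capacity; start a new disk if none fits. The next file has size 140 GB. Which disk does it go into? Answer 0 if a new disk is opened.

3

Disks with room: disk 3 (750 GB).
The first with room is disk 3.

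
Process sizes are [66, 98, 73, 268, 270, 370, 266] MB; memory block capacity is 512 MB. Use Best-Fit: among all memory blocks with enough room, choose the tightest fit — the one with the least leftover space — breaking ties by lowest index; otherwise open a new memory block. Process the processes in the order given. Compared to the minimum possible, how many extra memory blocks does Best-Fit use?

0

Best-Fit: [66,98,73,268] [270] [370] [266] → 4 memory blocks.
4 processes exceed 256 MB (half the capacity), and no two of those can share a memory block, so at least 4 memory blocks are needed.
So 4 is already optimal.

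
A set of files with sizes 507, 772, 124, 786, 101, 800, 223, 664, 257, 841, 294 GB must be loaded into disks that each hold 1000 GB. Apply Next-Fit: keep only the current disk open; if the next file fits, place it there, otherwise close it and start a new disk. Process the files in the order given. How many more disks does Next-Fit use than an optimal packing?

Next-Fit: [507] [772,124] [786,101] [800] [223,664] [257] [841] [294] → 8 disks.
Total size 5369 GB; any packing needs at least ⌈5369/1000⌉ = 6 disks.
An optimal packing achieves that bound: [841,124] [800,101] [786] [772,223] [664,294] [507,257] → 6 disks.
Excess: 8 − 6 = 2.

2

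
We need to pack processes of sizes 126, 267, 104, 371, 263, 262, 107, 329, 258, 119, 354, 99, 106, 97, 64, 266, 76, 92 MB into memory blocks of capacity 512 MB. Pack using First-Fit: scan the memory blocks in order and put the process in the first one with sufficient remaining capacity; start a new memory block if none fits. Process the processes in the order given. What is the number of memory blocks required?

Put 126 MB in memory block 1; 386 MB remain.
Put 267 MB in memory block 1; 119 MB remain.
Put 104 MB in memory block 1; 15 MB remain.
Put 371 MB in memory block 2; 141 MB remain.
Put 263 MB in memory block 3; 249 MB remain.
Put 262 MB in memory block 4; 250 MB remain.
Put 107 MB in memory block 2; 34 MB remain.
Put 329 MB in memory block 5; 183 MB remain.
Put 258 MB in memory block 6; 254 MB remain.
Put 119 MB in memory block 3; 130 MB remain.
Put 354 MB in memory block 7; 158 MB remain.
Put 99 MB in memory block 3; 31 MB remain.
Put 106 MB in memory block 4; 144 MB remain.
Put 97 MB in memory block 4; 47 MB remain.
Put 64 MB in memory block 5; 119 MB remain.
Put 266 MB in memory block 8; 246 MB remain.
Put 76 MB in memory block 5; 43 MB remain.
Put 92 MB in memory block 6; 162 MB remain.
Final memory blocks: [126,267,104] [371,107] [263,119,99] [262,106,97] [329,64,76] [258,92] [354] [266].

8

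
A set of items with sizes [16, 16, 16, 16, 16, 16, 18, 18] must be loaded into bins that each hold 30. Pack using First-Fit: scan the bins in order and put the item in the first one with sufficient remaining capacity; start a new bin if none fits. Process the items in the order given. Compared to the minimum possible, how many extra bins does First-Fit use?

0

First-Fit: [16] [16] [16] [16] [16] [16] [18] [18] → 8 bins.
8 items exceed 15 (half the capacity), and no two of those can share a bin, so at least 8 bins are needed.
So 8 is already optimal.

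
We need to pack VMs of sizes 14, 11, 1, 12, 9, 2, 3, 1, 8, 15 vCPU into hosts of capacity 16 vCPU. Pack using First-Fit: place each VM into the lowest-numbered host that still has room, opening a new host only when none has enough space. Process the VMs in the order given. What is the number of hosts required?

host 1: place 14 vCPU, 2 vCPU left
host 2: place 11 vCPU, 5 vCPU left
host 1: place 1 vCPU, 1 vCPU left
host 3: place 12 vCPU, 4 vCPU left
host 4: place 9 vCPU, 7 vCPU left
host 2: place 2 vCPU, 3 vCPU left
host 2: place 3 vCPU, 0 vCPU left
host 1: place 1 vCPU, 0 vCPU left
host 5: place 8 vCPU, 8 vCPU left
host 6: place 15 vCPU, 1 vCPU left

6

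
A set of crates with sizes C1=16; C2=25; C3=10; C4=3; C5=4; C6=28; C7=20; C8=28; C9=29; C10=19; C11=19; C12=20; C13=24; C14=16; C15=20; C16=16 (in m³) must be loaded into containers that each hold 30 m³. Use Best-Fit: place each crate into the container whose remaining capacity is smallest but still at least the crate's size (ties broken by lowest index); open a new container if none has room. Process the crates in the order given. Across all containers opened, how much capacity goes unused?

container 1: place C1 (16 m³), 14 m³ left
container 2: place C2 (25 m³), 5 m³ left
container 1: place C3 (10 m³), 4 m³ left
container 1: place C4 (3 m³), 1 m³ left
container 2: place C5 (4 m³), 1 m³ left
container 3: place C6 (28 m³), 2 m³ left
container 4: place C7 (20 m³), 10 m³ left
container 5: place C8 (28 m³), 2 m³ left
container 6: place C9 (29 m³), 1 m³ left
container 7: place C10 (19 m³), 11 m³ left
container 8: place C11 (19 m³), 11 m³ left
container 9: place C12 (20 m³), 10 m³ left
container 10: place C13 (24 m³), 6 m³ left
container 11: place C14 (16 m³), 14 m³ left
container 12: place C15 (20 m³), 10 m³ left
container 13: place C16 (16 m³), 14 m³ left
13 containers × 30 m³ = 390 m³; used 297 m³; unused 93 m³.

93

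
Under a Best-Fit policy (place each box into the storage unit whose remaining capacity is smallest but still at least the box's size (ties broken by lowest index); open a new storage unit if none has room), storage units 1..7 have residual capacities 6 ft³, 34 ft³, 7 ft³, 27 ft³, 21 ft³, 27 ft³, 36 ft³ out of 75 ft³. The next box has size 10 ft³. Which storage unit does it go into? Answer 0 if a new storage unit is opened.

Storage units with room: storage unit 2 (34 ft³), storage unit 4 (27 ft³), storage unit 5 (21 ft³), storage unit 6 (27 ft³), storage unit 7 (36 ft³).
Tightest fit is storage unit 5 with 21 ft³ free.

5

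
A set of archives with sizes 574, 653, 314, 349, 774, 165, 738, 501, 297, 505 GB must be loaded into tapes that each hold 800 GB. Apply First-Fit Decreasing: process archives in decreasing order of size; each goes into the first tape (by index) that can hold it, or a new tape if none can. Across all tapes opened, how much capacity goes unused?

Sorted descending: 774, 738, 653, 574, 505, 501, 349, 314, 297, 165.
Put 774 GB in tape 1; 26 GB remain.
Put 738 GB in tape 2; 62 GB remain.
Put 653 GB in tape 3; 147 GB remain.
Put 574 GB in tape 4; 226 GB remain.
Put 505 GB in tape 5; 295 GB remain.
Put 501 GB in tape 6; 299 GB remain.
Put 349 GB in tape 7; 451 GB remain.
Put 314 GB in tape 7; 137 GB remain.
Put 297 GB in tape 6; 2 GB remain.
Put 165 GB in tape 4; 61 GB remain.
7 tapes × 800 GB = 5600 GB; used 4870 GB; unused 730 GB.

730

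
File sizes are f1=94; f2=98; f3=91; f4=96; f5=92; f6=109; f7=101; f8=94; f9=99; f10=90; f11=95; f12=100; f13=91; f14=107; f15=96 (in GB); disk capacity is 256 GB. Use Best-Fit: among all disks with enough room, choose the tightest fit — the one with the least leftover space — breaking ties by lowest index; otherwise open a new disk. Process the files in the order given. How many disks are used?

8

disk 1: place f1 (94 GB), 162 GB left
disk 1: place f2 (98 GB), 64 GB left
disk 2: place f3 (91 GB), 165 GB left
disk 2: place f4 (96 GB), 69 GB left
disk 3: place f5 (92 GB), 164 GB left
disk 3: place f6 (109 GB), 55 GB left
disk 4: place f7 (101 GB), 155 GB left
disk 4: place f8 (94 GB), 61 GB left
disk 5: place f9 (99 GB), 157 GB left
disk 5: place f10 (90 GB), 67 GB left
disk 6: place f11 (95 GB), 161 GB left
disk 6: place f12 (100 GB), 61 GB left
disk 7: place f13 (91 GB), 165 GB left
disk 7: place f14 (107 GB), 58 GB left
disk 8: place f15 (96 GB), 160 GB left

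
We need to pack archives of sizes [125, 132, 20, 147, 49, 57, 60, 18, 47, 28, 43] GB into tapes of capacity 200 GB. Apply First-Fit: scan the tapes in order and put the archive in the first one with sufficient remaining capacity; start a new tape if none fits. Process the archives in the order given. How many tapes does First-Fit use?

4

tape 1: place 125 GB, 75 GB left
tape 2: place 132 GB, 68 GB left
tape 1: place 20 GB, 55 GB left
tape 3: place 147 GB, 53 GB left
tape 1: place 49 GB, 6 GB left
tape 2: place 57 GB, 11 GB left
tape 4: place 60 GB, 140 GB left
tape 3: place 18 GB, 35 GB left
tape 4: place 47 GB, 93 GB left
tape 3: place 28 GB, 7 GB left
tape 4: place 43 GB, 50 GB left
Final tapes: [125,20,49] [132,57] [147,18,28] [60,47,43].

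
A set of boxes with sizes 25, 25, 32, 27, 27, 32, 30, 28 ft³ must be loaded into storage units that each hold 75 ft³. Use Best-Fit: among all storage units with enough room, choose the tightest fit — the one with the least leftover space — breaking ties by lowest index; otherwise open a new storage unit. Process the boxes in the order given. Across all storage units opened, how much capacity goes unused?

74

storage unit 1: place 25 ft³, 50 ft³ left
storage unit 1: place 25 ft³, 25 ft³ left
storage unit 2: place 32 ft³, 43 ft³ left
storage unit 2: place 27 ft³, 16 ft³ left
storage unit 3: place 27 ft³, 48 ft³ left
storage unit 3: place 32 ft³, 16 ft³ left
storage unit 4: place 30 ft³, 45 ft³ left
storage unit 4: place 28 ft³, 17 ft³ left
4 storage units × 75 ft³ = 300 ft³; used 226 ft³; unused 74 ft³.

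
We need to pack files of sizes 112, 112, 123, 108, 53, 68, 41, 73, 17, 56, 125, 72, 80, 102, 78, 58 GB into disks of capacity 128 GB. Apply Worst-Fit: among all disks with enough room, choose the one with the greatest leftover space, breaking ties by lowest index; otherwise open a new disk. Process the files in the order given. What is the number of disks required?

12

112 GB → disk 1 (remaining 16 GB)
112 GB → disk 2 (remaining 16 GB)
123 GB → disk 3 (remaining 5 GB)
108 GB → disk 4 (remaining 20 GB)
53 GB → disk 5 (remaining 75 GB)
68 GB → disk 5 (remaining 7 GB)
41 GB → disk 6 (remaining 87 GB)
73 GB → disk 6 (remaining 14 GB)
17 GB → disk 4 (remaining 3 GB)
56 GB → disk 7 (remaining 72 GB)
125 GB → disk 8 (remaining 3 GB)
72 GB → disk 7 (remaining 0 GB)
80 GB → disk 9 (remaining 48 GB)
102 GB → disk 10 (remaining 26 GB)
78 GB → disk 11 (remaining 50 GB)
58 GB → disk 12 (remaining 70 GB)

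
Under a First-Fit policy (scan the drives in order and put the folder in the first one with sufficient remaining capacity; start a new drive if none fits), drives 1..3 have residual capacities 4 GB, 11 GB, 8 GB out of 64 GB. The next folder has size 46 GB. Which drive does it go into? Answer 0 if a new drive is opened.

0

No drive has ≥ 46 GB free, so a new drive is opened.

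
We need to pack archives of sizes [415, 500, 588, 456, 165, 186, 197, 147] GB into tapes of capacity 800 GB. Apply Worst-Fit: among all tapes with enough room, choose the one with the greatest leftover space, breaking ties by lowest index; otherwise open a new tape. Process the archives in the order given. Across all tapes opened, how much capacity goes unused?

415 GB → tape 1 (remaining 385 GB)
500 GB → tape 2 (remaining 300 GB)
588 GB → tape 3 (remaining 212 GB)
456 GB → tape 4 (remaining 344 GB)
165 GB → tape 1 (remaining 220 GB)
186 GB → tape 4 (remaining 158 GB)
197 GB → tape 2 (remaining 103 GB)
147 GB → tape 1 (remaining 73 GB)
4 tapes × 800 GB = 3200 GB; used 2654 GB; unused 546 GB.

546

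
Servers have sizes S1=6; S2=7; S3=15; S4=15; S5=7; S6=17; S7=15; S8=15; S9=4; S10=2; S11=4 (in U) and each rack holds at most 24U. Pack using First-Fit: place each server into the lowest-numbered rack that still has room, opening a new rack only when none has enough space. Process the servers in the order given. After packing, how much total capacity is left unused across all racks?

37

S1 (6U) → rack 1 (remaining 18U)
S2 (7U) → rack 1 (remaining 11U)
S3 (15U) → rack 2 (remaining 9U)
S4 (15U) → rack 3 (remaining 9U)
S5 (7U) → rack 1 (remaining 4U)
S6 (17U) → rack 4 (remaining 7U)
S7 (15U) → rack 5 (remaining 9U)
S8 (15U) → rack 6 (remaining 9U)
S9 (4U) → rack 1 (remaining 0U)
S10 (2U) → rack 2 (remaining 7U)
S11 (4U) → rack 2 (remaining 3U)
6 racks × 24U = 144U; used 107U; unused 37U.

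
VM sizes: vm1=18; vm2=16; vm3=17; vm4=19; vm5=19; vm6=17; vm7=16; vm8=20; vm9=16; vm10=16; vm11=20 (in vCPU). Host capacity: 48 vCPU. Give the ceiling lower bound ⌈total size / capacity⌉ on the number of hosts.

5

Total size = 18 + 16 + 17 + 19 + 19 + 17 + 16 + 20 + 16 + 16 + 20 = 194 vCPU.
⌈194 / 48⌉ = 5.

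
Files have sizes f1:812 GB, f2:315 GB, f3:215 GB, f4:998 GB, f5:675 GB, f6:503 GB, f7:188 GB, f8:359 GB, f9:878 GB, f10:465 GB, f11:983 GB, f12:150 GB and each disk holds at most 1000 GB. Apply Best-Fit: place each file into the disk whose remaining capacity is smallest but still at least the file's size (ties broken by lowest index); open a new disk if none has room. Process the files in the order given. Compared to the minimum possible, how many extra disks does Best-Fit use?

0

Best-Fit: [812,188] [315,215,359] [998] [675,150] [503,465] [878] [983] → 7 disks.
Total size 6541 GB; any packing needs at least ⌈6541/1000⌉ = 7 disks.
So 7 is already optimal.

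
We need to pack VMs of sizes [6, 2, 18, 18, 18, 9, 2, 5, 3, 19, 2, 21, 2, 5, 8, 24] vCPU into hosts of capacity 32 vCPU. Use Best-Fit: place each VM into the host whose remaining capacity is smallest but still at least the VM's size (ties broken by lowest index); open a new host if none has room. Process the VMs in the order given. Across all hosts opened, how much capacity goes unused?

6 vCPU → host 1 (remaining 26 vCPU)
2 vCPU → host 1 (remaining 24 vCPU)
18 vCPU → host 1 (remaining 6 vCPU)
18 vCPU → host 2 (remaining 14 vCPU)
18 vCPU → host 3 (remaining 14 vCPU)
9 vCPU → host 2 (remaining 5 vCPU)
2 vCPU → host 2 (remaining 3 vCPU)
5 vCPU → host 1 (remaining 1 vCPU)
3 vCPU → host 2 (remaining 0 vCPU)
19 vCPU → host 4 (remaining 13 vCPU)
2 vCPU → host 4 (remaining 11 vCPU)
21 vCPU → host 5 (remaining 11 vCPU)
2 vCPU → host 4 (remaining 9 vCPU)
5 vCPU → host 4 (remaining 4 vCPU)
8 vCPU → host 5 (remaining 3 vCPU)
24 vCPU → host 6 (remaining 8 vCPU)
6 hosts × 32 vCPU = 192 vCPU; used 162 vCPU; unused 30 vCPU.

30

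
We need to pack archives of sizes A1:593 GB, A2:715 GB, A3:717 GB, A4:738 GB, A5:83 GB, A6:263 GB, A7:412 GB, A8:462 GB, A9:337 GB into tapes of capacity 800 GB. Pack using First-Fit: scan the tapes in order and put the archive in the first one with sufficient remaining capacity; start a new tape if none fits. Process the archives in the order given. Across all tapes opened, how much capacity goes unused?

Put A1 (593 GB) in tape 1; 207 GB remain.
Put A2 (715 GB) in tape 2; 85 GB remain.
Put A3 (717 GB) in tape 3; 83 GB remain.
Put A4 (738 GB) in tape 4; 62 GB remain.
Put A5 (83 GB) in tape 1; 124 GB remain.
Put A6 (263 GB) in tape 5; 537 GB remain.
Put A7 (412 GB) in tape 5; 125 GB remain.
Put A8 (462 GB) in tape 6; 338 GB remain.
Put A9 (337 GB) in tape 6; 1 GB remain.
6 tapes × 800 GB = 4800 GB; used 4320 GB; unused 480 GB.

480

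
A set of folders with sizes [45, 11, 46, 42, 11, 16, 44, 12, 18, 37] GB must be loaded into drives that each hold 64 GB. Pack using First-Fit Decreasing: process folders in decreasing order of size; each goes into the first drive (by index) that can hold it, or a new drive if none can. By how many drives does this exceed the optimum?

0

First-Fit Decreasing: [46,18] [45,16] [44,12] [42,11,11] [37] → 5 drives.
Total size 282 GB; any packing needs at least ⌈282/64⌉ = 5 drives.
So 5 is already optimal.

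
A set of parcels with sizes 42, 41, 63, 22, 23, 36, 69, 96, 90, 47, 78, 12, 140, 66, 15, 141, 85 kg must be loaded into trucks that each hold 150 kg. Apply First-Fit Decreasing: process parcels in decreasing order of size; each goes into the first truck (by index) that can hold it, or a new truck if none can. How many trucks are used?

Sorted descending: 141, 140, 96, 90, 85, 78, 69, 66, 63, 47, 42, 41, 36, 23, 22, 15, 12.
Put 141 kg in truck 1; 9 kg remain.
Put 140 kg in truck 2; 10 kg remain.
Put 96 kg in truck 3; 54 kg remain.
Put 90 kg in truck 4; 60 kg remain.
Put 85 kg in truck 5; 65 kg remain.
Put 78 kg in truck 6; 72 kg remain.
Put 69 kg in truck 6; 3 kg remain.
Put 66 kg in truck 7; 84 kg remain.
Put 63 kg in truck 5; 2 kg remain.
Put 47 kg in truck 3; 7 kg remain.
Put 42 kg in truck 4; 18 kg remain.
Put 41 kg in truck 7; 43 kg remain.
Put 36 kg in truck 7; 7 kg remain.
Put 23 kg in truck 8; 127 kg remain.
Put 22 kg in truck 8; 105 kg remain.
Put 15 kg in truck 4; 3 kg remain.
Put 12 kg in truck 8; 93 kg remain.

8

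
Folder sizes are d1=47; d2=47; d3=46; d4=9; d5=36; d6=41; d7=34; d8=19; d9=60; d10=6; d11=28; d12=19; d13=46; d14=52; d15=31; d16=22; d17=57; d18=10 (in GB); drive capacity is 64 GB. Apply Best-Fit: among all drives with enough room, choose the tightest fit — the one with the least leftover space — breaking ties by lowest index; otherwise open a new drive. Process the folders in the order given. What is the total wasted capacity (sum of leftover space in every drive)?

Put d1 (47 GB) in drive 1; 17 GB remain.
Put d2 (47 GB) in drive 2; 17 GB remain.
Put d3 (46 GB) in drive 3; 18 GB remain.
Put d4 (9 GB) in drive 1; 8 GB remain.
Put d5 (36 GB) in drive 4; 28 GB remain.
Put d6 (41 GB) in drive 5; 23 GB remain.
Put d7 (34 GB) in drive 6; 30 GB remain.
Put d8 (19 GB) in drive 5; 4 GB remain.
Put d9 (60 GB) in drive 7; 4 GB remain.
Put d10 (6 GB) in drive 1; 2 GB remain.
Put d11 (28 GB) in drive 4; 0 GB remain.
Put d12 (19 GB) in drive 6; 11 GB remain.
Put d13 (46 GB) in drive 8; 18 GB remain.
Put d14 (52 GB) in drive 9; 12 GB remain.
Put d15 (31 GB) in drive 10; 33 GB remain.
Put d16 (22 GB) in drive 10; 11 GB remain.
Put d17 (57 GB) in drive 11; 7 GB remain.
Put d18 (10 GB) in drive 6; 1 GB remain.
11 drives × 64 GB = 704 GB; used 610 GB; unused 94 GB.

94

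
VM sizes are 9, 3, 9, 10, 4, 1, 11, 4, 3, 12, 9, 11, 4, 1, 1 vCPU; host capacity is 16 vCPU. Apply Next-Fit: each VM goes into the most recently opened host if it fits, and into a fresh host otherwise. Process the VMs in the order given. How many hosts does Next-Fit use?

8

9 vCPU → host 1 (remaining 7 vCPU)
3 vCPU → host 1 (remaining 4 vCPU)
9 vCPU → host 2 (remaining 7 vCPU)
10 vCPU → host 3 (remaining 6 vCPU)
4 vCPU → host 3 (remaining 2 vCPU)
1 vCPU → host 3 (remaining 1 vCPU)
11 vCPU → host 4 (remaining 5 vCPU)
4 vCPU → host 4 (remaining 1 vCPU)
3 vCPU → host 5 (remaining 13 vCPU)
12 vCPU → host 5 (remaining 1 vCPU)
9 vCPU → host 6 (remaining 7 vCPU)
11 vCPU → host 7 (remaining 5 vCPU)
4 vCPU → host 7 (remaining 1 vCPU)
1 vCPU → host 7 (remaining 0 vCPU)
1 vCPU → host 8 (remaining 15 vCPU)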